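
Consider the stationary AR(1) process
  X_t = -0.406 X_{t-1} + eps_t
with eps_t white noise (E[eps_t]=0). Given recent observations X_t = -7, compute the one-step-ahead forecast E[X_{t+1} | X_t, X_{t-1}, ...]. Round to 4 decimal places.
E[X_{t+1} \mid \mathcal F_t] = 2.8420

For an AR(p) model X_t = c + sum_i phi_i X_{t-i} + eps_t, the
one-step-ahead conditional mean is
  E[X_{t+1} | X_t, ...] = c + sum_i phi_i X_{t+1-i}.
Substitute known values:
  E[X_{t+1} | ...] = (-0.406) * (-7)
                   = 2.8420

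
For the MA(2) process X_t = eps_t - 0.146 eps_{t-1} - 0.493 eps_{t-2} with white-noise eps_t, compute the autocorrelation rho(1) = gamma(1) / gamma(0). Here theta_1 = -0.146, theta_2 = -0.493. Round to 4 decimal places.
\rho(1) = -0.0585

For an MA(q) process with theta_0 = 1, the autocovariance is
  gamma(k) = sigma^2 * sum_{i=0..q-k} theta_i * theta_{i+k},
and rho(k) = gamma(k) / gamma(0). Sigma^2 cancels.
  numerator   = (1)*(-0.146) + (-0.146)*(-0.493) = -0.074022.
  denominator = (1)^2 + (-0.146)^2 + (-0.493)^2 = 1.264365.
  rho(1) = -0.074022 / 1.264365 = -0.0585.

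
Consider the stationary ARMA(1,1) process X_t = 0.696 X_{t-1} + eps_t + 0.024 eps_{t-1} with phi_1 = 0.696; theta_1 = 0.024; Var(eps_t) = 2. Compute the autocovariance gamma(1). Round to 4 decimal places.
\gamma(1) = 2.8396

Multiply the model equation by X_{t-k} and take expectations. With theta_0 = psi_0 = 1 and psi_j the MA(infinity) weights, this gives
  gamma(k) - sum_i phi_i gamma(k-i) = c_k,
  c_k = sigma^2 * sum_{j=k..q} theta_j psi_{j-k}   (c_k = 0 for k > q),
using gamma(-m) = gamma(m).
psi-weights needed (psi_j = theta_j + sum_i phi_i psi_{j-i}):
  psi_1 = theta_1 + phi_1 = 0.024 + (0.696) = 0.72
Right-hand sides:
  c_0 = sigma^2 (1 + theta_1 psi_1) = 2 * (1 + (0.024)(0.72)) = 2 * 1.01728 = 2.03456
  c_1 = sigma^2 theta_1 = 2 * (0.024) = 0.048
  c_2 = 0
Equations for k = 0 and k = 1 (AR order 1):
  gamma(0) = phi_1 gamma(1) + c_0
  gamma(1) = phi_1 gamma(0) + c_1
Substituting the second into the first: gamma(0) (1 - phi_1^2) = c_0 + phi_1 c_1, so
  gamma(0) = (c_0 + phi_1 c_1) / (1 - phi_1^2) = (2.03456 + (0.696)(0.048)) / (1 - (0.696)^2) = 2.067968 / 0.515584 = 4.010924.
  gamma(1) = phi_1 gamma(0) + c_1 = (0.696)(4.010924) + (0.048) = 2.839603.
Therefore gamma(1) = 2.8396 (to 4 decimal places).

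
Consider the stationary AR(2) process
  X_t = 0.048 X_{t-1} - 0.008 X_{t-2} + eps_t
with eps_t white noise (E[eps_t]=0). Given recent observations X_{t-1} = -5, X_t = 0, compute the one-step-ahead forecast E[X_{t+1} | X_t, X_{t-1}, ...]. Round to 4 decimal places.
E[X_{t+1} \mid \mathcal F_t] = 0.0400

For an AR(p) model X_t = c + sum_i phi_i X_{t-i} + eps_t, the
one-step-ahead conditional mean is
  E[X_{t+1} | X_t, ...] = c + sum_i phi_i X_{t+1-i}.
Substitute known values:
  E[X_{t+1} | ...] = (0.048) * (0) + (-0.008) * (-5)
                   = 0.0400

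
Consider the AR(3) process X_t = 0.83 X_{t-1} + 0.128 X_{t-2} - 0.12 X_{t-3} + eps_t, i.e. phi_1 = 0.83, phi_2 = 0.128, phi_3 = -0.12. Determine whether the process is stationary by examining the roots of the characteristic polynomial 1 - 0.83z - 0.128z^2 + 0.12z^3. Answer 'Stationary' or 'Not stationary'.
\text{Stationary}

The AR(p) characteristic polynomial is P(z) = 1 - 0.83z - 0.128z^2 + 0.12z^3.
Stationarity requires all roots to lie outside the unit circle, i.e. |z| > 1 for every root.
Degree 3: look for a simple real root z0 first, then factor out (1 - z/z0) and solve the remaining quadratic.
Testing z0 = 2.5: P(2.5) = 1 + (-0.83)(2.5) + (-0.128)(2.5)^2 + (0.12)(2.5)^3
  = 1 + (-2.075) + (-0.8) + (1.875) = 0.  So z_0 = 2.5 is a root, |z_0| = 2.5.
Divide out the factor (1 - 0.4 z) = (1 - z/z0) (since 1/z0 = 0.4):
  P(z) = (1 - 0.4 z)(1 + (-0.43) z + (-0.3) z^2)
  [check: z-coef -0.43 - (0.4) = -0.83; z^2-coef -0.3 - (0.4)(-0.43) = -0.128; z^3-coef -(0.4)(-0.3) = 0.12.]
Remaining roots from the quadratic factor 1 + (-0.43) z + (-0.3) z^2:
  Set 1 + (-0.43) z + (-0.3) z^2 = 0, i.e. a z^2 + b z + c = 0 with a = -0.3, b = -0.43, c = 1.
  Discriminant D = b^2 - 4ac = (-0.43)^2 - 4*(-0.3)*1 = 0.1849 - (-1.2) = 1.3849.
  D >= 0, so the roots are real: z = (-b +/- sqrt(D)) / (2a) = (0.43 +/- 1.176818) / (-0.6).
    z_1 = (0.43 + 1.176818) / (-0.6) = -2.678,   |z_1| = 2.678.
    z_2 = (0.43 - 1.176818) / (-0.6) = 1.2447,   |z_2| = 1.2447.
Moduli of all roots: 2.5000, 2.6780, 1.2447.
All moduli strictly greater than 1? Yes.
Verdict: Stationary.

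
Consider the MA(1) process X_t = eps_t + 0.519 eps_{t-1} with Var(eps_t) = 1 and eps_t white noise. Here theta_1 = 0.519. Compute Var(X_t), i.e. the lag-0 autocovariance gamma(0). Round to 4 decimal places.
\gamma(0) = 1.2694

For an MA(q) process X_t = eps_t + sum_i theta_i eps_{t-i} with
Var(eps_t) = sigma^2, the variance is
  gamma(0) = sigma^2 * (1 + sum_i theta_i^2).
  sum_i theta_i^2 = (0.519)^2 = 0.269361.
  gamma(0) = 1 * (1 + 0.269361) = 1 * 1.269361 = 1.269361, which rounds to 1.2694.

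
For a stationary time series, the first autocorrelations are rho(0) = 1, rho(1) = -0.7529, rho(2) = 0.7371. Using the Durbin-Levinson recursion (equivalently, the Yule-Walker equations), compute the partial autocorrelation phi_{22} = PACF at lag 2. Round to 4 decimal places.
\phi_{22} = 0.3930

The PACF at lag k is phi_{kk}, the last component of the solution
to the Yule-Walker system G_k phi = r_k where
  (G_k)_{ij} = rho(|i - j|), (r_k)_i = rho(i), i,j = 1..k.
Equivalently, Durbin-Levinson gives phi_{kk} iteratively:
  phi_{11} = rho(1)
  phi_{kk} = [rho(k) - sum_{j=1..k-1} phi_{k-1,j} rho(k-j)]
            / [1 - sum_{j=1..k-1} phi_{k-1,j} rho(j)],
  phi_{k,j} = phi_{k-1,j} - phi_{kk} phi_{k-1,k-j},  j = 1..k-1.
Step k = 1:
  phi_11 = rho(1) = -0.7529.
Step k = 2:
  phi_22 = [rho(2) - phi_11 rho(1)] / [1 - phi_11 rho(1)] = [0.7371 - (-0.7529)(-0.7529)] / [1 - (-0.7529)(-0.7529)]
         = 0.17024159 / 0.43314159 = 0.393.
Therefore phi_{22} = 0.3930.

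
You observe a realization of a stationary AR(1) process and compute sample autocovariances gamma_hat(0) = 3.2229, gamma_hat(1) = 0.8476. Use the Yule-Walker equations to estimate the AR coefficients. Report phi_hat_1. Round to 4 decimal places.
\hat\phi_{1} = 0.2630

The Yule-Walker equations for an AR(p) process read, in matrix form,
  Gamma_p phi = r_p,   with   (Gamma_p)_{ij} = gamma(|i - j|),
                       (r_p)_i = gamma(i),   i,j = 1..p.
Substitute the sample gammas (Toeplitz matrix and right-hand side of size 1):
  Gamma_p = [[3.2229]]
  r_p     = [0.8476]
With p = 1 this is the single equation gamma(0) phi_1 = gamma(1):
  phi_hat_1 = gamma(1) / gamma(0) = 0.8476 / 3.2229 = 0.2630.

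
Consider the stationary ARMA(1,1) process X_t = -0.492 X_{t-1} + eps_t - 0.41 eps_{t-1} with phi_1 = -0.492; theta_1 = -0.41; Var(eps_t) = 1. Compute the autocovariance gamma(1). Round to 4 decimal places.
\gamma(1) = -1.4301

Multiply the model equation by X_{t-k} and take expectations. With theta_0 = psi_0 = 1 and psi_j the MA(infinity) weights, this gives
  gamma(k) - sum_i phi_i gamma(k-i) = c_k,
  c_k = sigma^2 * sum_{j=k..q} theta_j psi_{j-k}   (c_k = 0 for k > q),
using gamma(-m) = gamma(m).
psi-weights needed (psi_j = theta_j + sum_i phi_i psi_{j-i}):
  psi_1 = theta_1 + phi_1 = -0.41 + (-0.492) = -0.902
Right-hand sides:
  c_0 = sigma^2 (1 + theta_1 psi_1) = 1 * (1 + (-0.41)(-0.902)) = 1 * 1.36982 = 1.36982
  c_1 = sigma^2 theta_1 = 1 * (-0.41) = -0.41
  c_2 = 0
Equations for k = 0 and k = 1 (AR order 1):
  gamma(0) = phi_1 gamma(1) + c_0
  gamma(1) = phi_1 gamma(0) + c_1
Substituting the second into the first: gamma(0) (1 - phi_1^2) = c_0 + phi_1 c_1, so
  gamma(0) = (c_0 + phi_1 c_1) / (1 - phi_1^2) = (1.36982 + (-0.492)(-0.41)) / (1 - (-0.492)^2) = 1.57154 / 0.757936 = 2.073447.
  gamma(1) = phi_1 gamma(0) + c_1 = (-0.492)(2.073447) + (-0.41) = -1.430136.
Therefore gamma(1) = -1.4301 (to 4 decimal places).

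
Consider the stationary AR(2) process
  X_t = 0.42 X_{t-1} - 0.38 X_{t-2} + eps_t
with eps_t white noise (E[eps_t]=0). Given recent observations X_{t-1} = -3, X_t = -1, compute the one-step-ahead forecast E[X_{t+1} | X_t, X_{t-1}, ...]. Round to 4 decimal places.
E[X_{t+1} \mid \mathcal F_t] = 0.7200

For an AR(p) model X_t = c + sum_i phi_i X_{t-i} + eps_t, the
one-step-ahead conditional mean is
  E[X_{t+1} | X_t, ...] = c + sum_i phi_i X_{t+1-i}.
Substitute known values:
  E[X_{t+1} | ...] = (0.42) * (-1) + (-0.38) * (-3)
                   = 0.7200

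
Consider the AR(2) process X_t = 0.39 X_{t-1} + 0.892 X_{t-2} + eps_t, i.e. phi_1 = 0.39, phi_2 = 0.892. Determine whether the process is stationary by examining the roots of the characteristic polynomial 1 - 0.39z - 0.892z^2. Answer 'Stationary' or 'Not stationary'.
\text{Not stationary}

The AR(p) characteristic polynomial is P(z) = 1 - 0.39z - 0.892z^2.
Stationarity requires all roots to lie outside the unit circle, i.e. |z| > 1 for every root.
Set 1 + (-0.39) z + (-0.892) z^2 = 0, i.e. a z^2 + b z + c = 0 with a = -0.892, b = -0.39, c = 1.
Discriminant D = b^2 - 4ac = (-0.39)^2 - 4*(-0.892)*1 = 0.1521 - (-3.568) = 3.7201.
D >= 0, so the roots are real: z = (-b +/- sqrt(D)) / (2a) = (0.39 +/- 1.928756) / (-1.784).
  z_1 = (0.39 + 1.928756) / (-1.784) = -1.2998,   |z_1| = 1.2998.
  z_2 = (0.39 - 1.928756) / (-1.784) = 0.8625,   |z_2| = 0.8625.
Moduli of all roots: 1.2998, 0.8625.
All moduli strictly greater than 1? No.
Verdict: Not stationary.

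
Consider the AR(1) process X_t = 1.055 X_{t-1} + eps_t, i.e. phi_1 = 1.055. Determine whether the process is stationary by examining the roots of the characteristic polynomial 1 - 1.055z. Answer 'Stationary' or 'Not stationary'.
\text{Not stationary}

The AR(p) characteristic polynomial is P(z) = 1 - 1.055z.
Stationarity requires all roots to lie outside the unit circle, i.e. |z| > 1 for every root.
This is linear in z: 1 + (-1.055) z = 0  =>  z = -1/(-1.055) = 0.947867,  |z| = 0.947867.
Moduli of all roots: 0.9479.
All moduli strictly greater than 1? No.
Verdict: Not stationary.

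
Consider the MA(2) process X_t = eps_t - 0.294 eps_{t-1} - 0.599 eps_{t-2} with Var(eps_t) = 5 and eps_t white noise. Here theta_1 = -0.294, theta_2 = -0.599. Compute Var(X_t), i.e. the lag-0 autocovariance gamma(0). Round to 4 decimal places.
\gamma(0) = 7.2262

For an MA(q) process X_t = eps_t + sum_i theta_i eps_{t-i} with
Var(eps_t) = sigma^2, the variance is
  gamma(0) = sigma^2 * (1 + sum_i theta_i^2).
  sum_i theta_i^2 = (-0.294)^2 + (-0.599)^2 = 0.086436 + 0.358801 = 0.445237.
  gamma(0) = 5 * (1 + 0.445237) = 5 * 1.445237 = 7.226185, which rounds to 7.2262.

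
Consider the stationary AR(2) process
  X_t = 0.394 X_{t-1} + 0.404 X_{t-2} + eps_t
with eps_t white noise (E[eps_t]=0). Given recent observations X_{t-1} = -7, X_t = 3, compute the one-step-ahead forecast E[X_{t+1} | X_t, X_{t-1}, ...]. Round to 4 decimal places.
E[X_{t+1} \mid \mathcal F_t] = -1.6460

For an AR(p) model X_t = c + sum_i phi_i X_{t-i} + eps_t, the
one-step-ahead conditional mean is
  E[X_{t+1} | X_t, ...] = c + sum_i phi_i X_{t+1-i}.
Substitute known values:
  E[X_{t+1} | ...] = (0.394) * (3) + (0.404) * (-7)
                   = -1.6460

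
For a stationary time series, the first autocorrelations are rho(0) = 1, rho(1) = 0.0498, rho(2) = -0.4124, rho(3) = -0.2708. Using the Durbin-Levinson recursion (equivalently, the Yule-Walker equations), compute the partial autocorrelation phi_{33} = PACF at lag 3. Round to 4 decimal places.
\phi_{33} = -0.2679

The PACF at lag k is phi_{kk}, the last component of the solution
to the Yule-Walker system G_k phi = r_k where
  (G_k)_{ij} = rho(|i - j|), (r_k)_i = rho(i), i,j = 1..k.
Equivalently, Durbin-Levinson gives phi_{kk} iteratively:
  phi_{11} = rho(1)
  phi_{kk} = [rho(k) - sum_{j=1..k-1} phi_{k-1,j} rho(k-j)]
            / [1 - sum_{j=1..k-1} phi_{k-1,j} rho(j)],
  phi_{k,j} = phi_{k-1,j} - phi_{kk} phi_{k-1,k-j},  j = 1..k-1.
Step k = 1:
  phi_11 = rho(1) = 0.0498.
Step k = 2:
  phi_22 = [rho(2) - phi_11 rho(1)] / [1 - phi_11 rho(1)] = [-0.4124 - (0.0498)(0.0498)] / [1 - (0.0498)(0.0498)]
         = -0.41488004 / 0.99751996 = -0.415912.
  Update: phi_21 = phi_11 - phi_22 phi_11 = 0.0498 - (-0.415912)(0.0498) = 0.070512.
Step k = 3:
  phi_33 = [rho(3) - phi_21 rho(2) - phi_22 rho(1)] / [1 - phi_21 rho(1) - phi_22 rho(2)]
    numerator   = -0.2708 - (0.070512)(-0.4124) - (-0.415912)(0.0498) = -0.2210083
    denominator = 1 - (0.070512)(0.0498) - (-0.415912)(-0.4124) = 0.82496657
  phi_33 = -0.2210083 / 0.82496657 = -0.2679.
Therefore phi_{33} = -0.2679.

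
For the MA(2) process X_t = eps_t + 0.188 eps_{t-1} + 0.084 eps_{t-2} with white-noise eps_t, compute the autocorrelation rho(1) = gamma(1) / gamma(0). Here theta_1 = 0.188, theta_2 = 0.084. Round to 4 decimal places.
\rho(1) = 0.1955

For an MA(q) process with theta_0 = 1, the autocovariance is
  gamma(k) = sigma^2 * sum_{i=0..q-k} theta_i * theta_{i+k},
and rho(k) = gamma(k) / gamma(0). Sigma^2 cancels.
  numerator   = (1)*(0.188) + (0.188)*(0.084) = 0.203792.
  denominator = (1)^2 + (0.188)^2 + (0.084)^2 = 1.0424.
  rho(1) = 0.203792 / 1.0424 = 0.1955.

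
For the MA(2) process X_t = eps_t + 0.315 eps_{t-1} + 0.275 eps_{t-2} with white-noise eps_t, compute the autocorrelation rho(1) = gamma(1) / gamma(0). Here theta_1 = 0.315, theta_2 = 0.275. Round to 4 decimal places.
\rho(1) = 0.3419

For an MA(q) process with theta_0 = 1, the autocovariance is
  gamma(k) = sigma^2 * sum_{i=0..q-k} theta_i * theta_{i+k},
and rho(k) = gamma(k) / gamma(0). Sigma^2 cancels.
  numerator   = (1)*(0.315) + (0.315)*(0.275) = 0.401625.
  denominator = (1)^2 + (0.315)^2 + (0.275)^2 = 1.17485.
  rho(1) = 0.401625 / 1.17485 = 0.3419.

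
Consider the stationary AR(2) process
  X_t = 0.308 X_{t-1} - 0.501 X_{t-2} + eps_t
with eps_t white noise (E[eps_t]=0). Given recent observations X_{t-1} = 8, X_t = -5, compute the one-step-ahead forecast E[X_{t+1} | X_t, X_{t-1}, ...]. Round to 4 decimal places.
E[X_{t+1} \mid \mathcal F_t] = -5.5480

For an AR(p) model X_t = c + sum_i phi_i X_{t-i} + eps_t, the
one-step-ahead conditional mean is
  E[X_{t+1} | X_t, ...] = c + sum_i phi_i X_{t+1-i}.
Substitute known values:
  E[X_{t+1} | ...] = (0.308) * (-5) + (-0.501) * (8)
                   = -5.5480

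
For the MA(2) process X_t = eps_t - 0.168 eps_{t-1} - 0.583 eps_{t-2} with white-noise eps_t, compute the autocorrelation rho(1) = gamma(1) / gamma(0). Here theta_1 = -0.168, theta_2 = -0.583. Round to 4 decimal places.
\rho(1) = -0.0512

For an MA(q) process with theta_0 = 1, the autocovariance is
  gamma(k) = sigma^2 * sum_{i=0..q-k} theta_i * theta_{i+k},
and rho(k) = gamma(k) / gamma(0). Sigma^2 cancels.
  numerator   = (1)*(-0.168) + (-0.168)*(-0.583) = -0.070056.
  denominator = (1)^2 + (-0.168)^2 + (-0.583)^2 = 1.368113.
  rho(1) = -0.070056 / 1.368113 = -0.0512.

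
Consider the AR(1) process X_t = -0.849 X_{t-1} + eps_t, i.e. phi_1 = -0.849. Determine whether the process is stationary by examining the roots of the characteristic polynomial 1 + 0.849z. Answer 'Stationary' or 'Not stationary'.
\text{Stationary}

The AR(p) characteristic polynomial is P(z) = 1 + 0.849z.
Stationarity requires all roots to lie outside the unit circle, i.e. |z| > 1 for every root.
This is linear in z: 1 + (0.849) z = 0  =>  z = -1/(0.849) = -1.177856,  |z| = 1.177856.
Moduli of all roots: 1.1779.
All moduli strictly greater than 1? Yes.
Verdict: Stationary.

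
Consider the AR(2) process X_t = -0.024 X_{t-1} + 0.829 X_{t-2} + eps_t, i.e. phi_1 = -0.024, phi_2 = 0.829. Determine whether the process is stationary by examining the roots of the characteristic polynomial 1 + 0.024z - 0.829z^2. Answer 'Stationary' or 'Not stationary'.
\text{Stationary}

The AR(p) characteristic polynomial is P(z) = 1 + 0.024z - 0.829z^2.
Stationarity requires all roots to lie outside the unit circle, i.e. |z| > 1 for every root.
Set 1 + (0.024) z + (-0.829) z^2 = 0, i.e. a z^2 + b z + c = 0 with a = -0.829, b = 0.024, c = 1.
Discriminant D = b^2 - 4ac = (0.024)^2 - 4*(-0.829)*1 = 0.000576 - (-3.316) = 3.316576.
D >= 0, so the roots are real: z = (-b +/- sqrt(D)) / (2a) = (-0.024 +/- 1.821147) / (-1.658).
  z_1 = (-0.024 + 1.821147) / (-1.658) = -1.0839,   |z_1| = 1.0839.
  z_2 = (-0.024 - 1.821147) / (-1.658) = 1.1129,   |z_2| = 1.1129.
Moduli of all roots: 1.0839, 1.1129.
All moduli strictly greater than 1? Yes.
Verdict: Stationary.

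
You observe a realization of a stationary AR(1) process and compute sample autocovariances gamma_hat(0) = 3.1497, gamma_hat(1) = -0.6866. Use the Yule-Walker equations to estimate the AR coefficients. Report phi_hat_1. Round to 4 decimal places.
\hat\phi_{1} = -0.2180

The Yule-Walker equations for an AR(p) process read, in matrix form,
  Gamma_p phi = r_p,   with   (Gamma_p)_{ij} = gamma(|i - j|),
                       (r_p)_i = gamma(i),   i,j = 1..p.
Substitute the sample gammas (Toeplitz matrix and right-hand side of size 1):
  Gamma_p = [[3.1497]]
  r_p     = [-0.6866]
With p = 1 this is the single equation gamma(0) phi_1 = gamma(1):
  phi_hat_1 = gamma(1) / gamma(0) = -0.6866 / 3.1497 = -0.2180.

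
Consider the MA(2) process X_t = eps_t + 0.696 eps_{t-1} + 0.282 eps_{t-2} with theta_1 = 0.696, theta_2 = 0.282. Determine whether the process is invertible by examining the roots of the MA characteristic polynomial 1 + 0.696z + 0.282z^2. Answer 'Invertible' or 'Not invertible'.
\text{Invertible}

The MA(q) characteristic polynomial is P(z) = 1 + 0.696z + 0.282z^2.
Invertibility requires all roots to lie outside the unit circle, i.e. |z| > 1 for every root.
Set 1 + (0.696) z + (0.282) z^2 = 0, i.e. a z^2 + b z + c = 0 with a = 0.282, b = 0.696, c = 1.
Discriminant D = b^2 - 4ac = (0.696)^2 - 4*(0.282)*1 = 0.484416 - (1.128) = -0.643584.
D < 0, so the roots are the complex-conjugate pair z = (-b +/- i sqrt(-D)) / (2a) = -1.234 +/- 1.4224i.
For a conjugate pair |z|^2 = z * conj(z) = (product of roots) = c/a = 1/(0.282) = 3.546099, so |z| = sqrt(3.546099) = 1.8831 for both roots.
Moduli of all roots: 1.8831, 1.8831.
All moduli strictly greater than 1? Yes.
Verdict: Invertible.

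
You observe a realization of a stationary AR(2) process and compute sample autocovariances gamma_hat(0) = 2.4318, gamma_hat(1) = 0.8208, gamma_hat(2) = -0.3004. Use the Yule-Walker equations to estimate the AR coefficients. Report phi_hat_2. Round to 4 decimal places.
\hat\phi_{2} = -0.2680

The Yule-Walker equations for an AR(p) process read, in matrix form,
  Gamma_p phi = r_p,   with   (Gamma_p)_{ij} = gamma(|i - j|),
                       (r_p)_i = gamma(i),   i,j = 1..p.
Substitute the sample gammas (Toeplitz matrix and right-hand side of size 2):
  Gamma_p = [[2.4318, 0.8208], [0.8208, 2.4318]]
  r_p     = [0.8208, -0.3004]
Written out:
  2.4318 phi_1 + 0.8208 phi_2 = 0.8208
  0.8208 phi_1 + 2.4318 phi_2 = -0.3004
Solve by Cramer's rule:
  det = gamma(0)^2 - gamma(1)^2 = (2.4318)^2 - (0.8208)^2 = 5.91365124 - 0.67371264 = 5.2399386
  phi_hat_1 = [gamma(1) gamma(0) - gamma(1) gamma(2)] / det = [(0.8208)(2.4318) - (0.8208)(-0.3004)] / 5.2399386 = 2.24258976 / 5.2399386 = 0.428
  phi_hat_2 = [gamma(0) gamma(2) - gamma(1)^2] / det = [(2.4318)(-0.3004) - (0.8208)^2] / 5.2399386 = -1.40422536 / 5.2399386 = -0.268
So phi_hat = [0.4280, -0.2680].
Therefore phi_hat_2 = -0.2680.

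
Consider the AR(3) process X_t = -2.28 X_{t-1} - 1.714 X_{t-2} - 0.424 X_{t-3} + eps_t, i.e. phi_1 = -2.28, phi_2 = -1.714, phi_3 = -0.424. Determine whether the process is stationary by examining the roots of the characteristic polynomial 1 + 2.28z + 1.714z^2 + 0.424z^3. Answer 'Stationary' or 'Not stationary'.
\text{Stationary}

The AR(p) characteristic polynomial is P(z) = 1 + 2.28z + 1.714z^2 + 0.424z^3.
Stationarity requires all roots to lie outside the unit circle, i.e. |z| > 1 for every root.
Degree 3: look for a simple real root z0 first, then factor out (1 - z/z0) and solve the remaining quadratic.
Testing z0 = -1.25: P(-1.25) = 1 + (2.28)(-1.25) + (1.714)(-1.25)^2 + (0.424)(-1.25)^3
  = 1 + (-2.85) + (2.678125) + (-0.828125) = 0.  So z_0 = -1.25 is a root, |z_0| = 1.25.
Divide out the factor (1 + 0.8 z) = (1 - z/z0) (since 1/z0 = -0.8):
  P(z) = (1 + 0.8 z)(1 + (1.48) z + (0.53) z^2)
  [check: z-coef 1.48 - (-0.8) = 2.28; z^2-coef 0.53 - (-0.8)(1.48) = 1.714; z^3-coef -(-0.8)(0.53) = 0.424.]
Remaining roots from the quadratic factor 1 + (1.48) z + (0.53) z^2:
  Set 1 + (1.48) z + (0.53) z^2 = 0, i.e. a z^2 + b z + c = 0 with a = 0.53, b = 1.48, c = 1.
  Discriminant D = b^2 - 4ac = (1.48)^2 - 4*(0.53)*1 = 2.1904 - (2.12) = 0.0704.
  D >= 0, so the roots are real: z = (-b +/- sqrt(D)) / (2a) = (-1.48 +/- 0.26533) / (1.06).
    z_1 = (-1.48 + 0.26533) / (1.06) = -1.1459,   |z_1| = 1.1459.
    z_2 = (-1.48 - 0.26533) / (1.06) = -1.6465,   |z_2| = 1.6465.
Moduli of all roots: 1.2500, 1.1459, 1.6465.
All moduli strictly greater than 1? Yes.
Verdict: Stationary.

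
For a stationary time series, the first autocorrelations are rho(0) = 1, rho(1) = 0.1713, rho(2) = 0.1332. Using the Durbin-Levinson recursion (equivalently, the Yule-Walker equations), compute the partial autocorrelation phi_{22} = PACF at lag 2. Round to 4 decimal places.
\phi_{22} = 0.1070

The PACF at lag k is phi_{kk}, the last component of the solution
to the Yule-Walker system G_k phi = r_k where
  (G_k)_{ij} = rho(|i - j|), (r_k)_i = rho(i), i,j = 1..k.
Equivalently, Durbin-Levinson gives phi_{kk} iteratively:
  phi_{11} = rho(1)
  phi_{kk} = [rho(k) - sum_{j=1..k-1} phi_{k-1,j} rho(k-j)]
            / [1 - sum_{j=1..k-1} phi_{k-1,j} rho(j)],
  phi_{k,j} = phi_{k-1,j} - phi_{kk} phi_{k-1,k-j},  j = 1..k-1.
Step k = 1:
  phi_11 = rho(1) = 0.1713.
Step k = 2:
  phi_22 = [rho(2) - phi_11 rho(1)] / [1 - phi_11 rho(1)] = [0.1332 - (0.1713)(0.1713)] / [1 - (0.1713)(0.1713)]
         = 0.10385631 / 0.97065631 = 0.107.
Therefore phi_{22} = 0.1070.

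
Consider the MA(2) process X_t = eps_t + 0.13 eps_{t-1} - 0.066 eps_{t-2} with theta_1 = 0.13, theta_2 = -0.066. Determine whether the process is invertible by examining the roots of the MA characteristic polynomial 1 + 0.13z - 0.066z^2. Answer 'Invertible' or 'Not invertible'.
\text{Invertible}

The MA(q) characteristic polynomial is P(z) = 1 + 0.13z - 0.066z^2.
Invertibility requires all roots to lie outside the unit circle, i.e. |z| > 1 for every root.
Set 1 + (0.13) z + (-0.066) z^2 = 0, i.e. a z^2 + b z + c = 0 with a = -0.066, b = 0.13, c = 1.
Discriminant D = b^2 - 4ac = (0.13)^2 - 4*(-0.066)*1 = 0.0169 - (-0.264) = 0.2809.
D >= 0, so the roots are real: z = (-b +/- sqrt(D)) / (2a) = (-0.13 +/- 0.53) / (-0.132).
  z_1 = (-0.13 + 0.53) / (-0.132) = -3.0303,   |z_1| = 3.0303.
  z_2 = (-0.13 - 0.53) / (-0.132) = 5,   |z_2| = 5.
Moduli of all roots: 3.0303, 5.0000.
All moduli strictly greater than 1? Yes.
Verdict: Invertible.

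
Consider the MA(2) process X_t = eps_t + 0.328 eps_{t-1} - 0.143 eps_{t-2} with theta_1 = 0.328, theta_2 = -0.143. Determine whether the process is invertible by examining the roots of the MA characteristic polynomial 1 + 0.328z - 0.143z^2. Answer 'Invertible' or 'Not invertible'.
\text{Invertible}

The MA(q) characteristic polynomial is P(z) = 1 + 0.328z - 0.143z^2.
Invertibility requires all roots to lie outside the unit circle, i.e. |z| > 1 for every root.
Set 1 + (0.328) z + (-0.143) z^2 = 0, i.e. a z^2 + b z + c = 0 with a = -0.143, b = 0.328, c = 1.
Discriminant D = b^2 - 4ac = (0.328)^2 - 4*(-0.143)*1 = 0.107584 - (-0.572) = 0.679584.
D >= 0, so the roots are real: z = (-b +/- sqrt(D)) / (2a) = (-0.328 +/- 0.824369) / (-0.286).
  z_1 = (-0.328 + 0.824369) / (-0.286) = -1.7356,   |z_1| = 1.7356.
  z_2 = (-0.328 - 0.824369) / (-0.286) = 4.0293,   |z_2| = 4.0293.
Moduli of all roots: 1.7356, 4.0293.
All moduli strictly greater than 1? Yes.
Verdict: Invertible.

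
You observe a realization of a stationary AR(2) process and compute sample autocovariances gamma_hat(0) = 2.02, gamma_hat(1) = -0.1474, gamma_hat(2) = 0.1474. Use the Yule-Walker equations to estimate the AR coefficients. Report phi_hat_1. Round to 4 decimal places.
\hat\phi_{1} = -0.0680

The Yule-Walker equations for an AR(p) process read, in matrix form,
  Gamma_p phi = r_p,   with   (Gamma_p)_{ij} = gamma(|i - j|),
                       (r_p)_i = gamma(i),   i,j = 1..p.
Substitute the sample gammas (Toeplitz matrix and right-hand side of size 2):
  Gamma_p = [[2.02, -0.1474], [-0.1474, 2.02]]
  r_p     = [-0.1474, 0.1474]
Written out:
  2.02 phi_1 - 0.1474 phi_2 = -0.1474
  -0.1474 phi_1 + 2.02 phi_2 = 0.1474
Solve by Cramer's rule:
  det = gamma(0)^2 - gamma(1)^2 = (2.02)^2 - (-0.1474)^2 = 4.0804 - 0.02172676 = 4.05867324
  phi_hat_1 = [gamma(1) gamma(0) - gamma(1) gamma(2)] / det = [(-0.1474)(2.02) - (-0.1474)(0.1474)] / 4.05867324 = -0.27602124 / 4.05867324 = -0.068
  phi_hat_2 = [gamma(0) gamma(2) - gamma(1)^2] / det = [(2.02)(0.1474) - (-0.1474)^2] / 4.05867324 = 0.27602124 / 4.05867324 = 0.068
So phi_hat = [-0.0680, 0.0680].
Therefore phi_hat_1 = -0.0680.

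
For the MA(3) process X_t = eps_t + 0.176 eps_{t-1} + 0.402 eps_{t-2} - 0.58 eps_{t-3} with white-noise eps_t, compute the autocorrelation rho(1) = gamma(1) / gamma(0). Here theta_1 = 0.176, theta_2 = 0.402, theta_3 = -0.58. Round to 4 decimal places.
\rho(1) = 0.0089

For an MA(q) process with theta_0 = 1, the autocovariance is
  gamma(k) = sigma^2 * sum_{i=0..q-k} theta_i * theta_{i+k},
and rho(k) = gamma(k) / gamma(0). Sigma^2 cancels.
  numerator   = (1)*(0.176) + (0.176)*(0.402) + (0.402)*(-0.58) = 0.013592.
  denominator = (1)^2 + (0.176)^2 + (0.402)^2 + (-0.58)^2 = 1.52898.
  rho(1) = 0.013592 / 1.52898 = 0.0089.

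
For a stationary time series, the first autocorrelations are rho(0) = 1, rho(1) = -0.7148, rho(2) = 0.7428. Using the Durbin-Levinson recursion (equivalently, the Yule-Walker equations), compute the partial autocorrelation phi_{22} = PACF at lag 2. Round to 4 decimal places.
\phi_{22} = 0.4741

The PACF at lag k is phi_{kk}, the last component of the solution
to the Yule-Walker system G_k phi = r_k where
  (G_k)_{ij} = rho(|i - j|), (r_k)_i = rho(i), i,j = 1..k.
Equivalently, Durbin-Levinson gives phi_{kk} iteratively:
  phi_{11} = rho(1)
  phi_{kk} = [rho(k) - sum_{j=1..k-1} phi_{k-1,j} rho(k-j)]
            / [1 - sum_{j=1..k-1} phi_{k-1,j} rho(j)],
  phi_{k,j} = phi_{k-1,j} - phi_{kk} phi_{k-1,k-j},  j = 1..k-1.
Step k = 1:
  phi_11 = rho(1) = -0.7148.
Step k = 2:
  phi_22 = [rho(2) - phi_11 rho(1)] / [1 - phi_11 rho(1)] = [0.7428 - (-0.7148)(-0.7148)] / [1 - (-0.7148)(-0.7148)]
         = 0.23186096 / 0.48906096 = 0.4741.
Therefore phi_{22} = 0.4741.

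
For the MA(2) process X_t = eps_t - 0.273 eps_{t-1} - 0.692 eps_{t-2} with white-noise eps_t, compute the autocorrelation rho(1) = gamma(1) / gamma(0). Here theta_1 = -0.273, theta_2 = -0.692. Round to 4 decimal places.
\rho(1) = -0.0541

For an MA(q) process with theta_0 = 1, the autocovariance is
  gamma(k) = sigma^2 * sum_{i=0..q-k} theta_i * theta_{i+k},
and rho(k) = gamma(k) / gamma(0). Sigma^2 cancels.
  numerator   = (1)*(-0.273) + (-0.273)*(-0.692) = -0.084084.
  denominator = (1)^2 + (-0.273)^2 + (-0.692)^2 = 1.553393.
  rho(1) = -0.084084 / 1.553393 = -0.0541.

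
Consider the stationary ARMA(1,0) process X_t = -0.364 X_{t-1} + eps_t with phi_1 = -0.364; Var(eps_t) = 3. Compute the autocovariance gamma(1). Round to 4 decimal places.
\gamma(1) = -1.2588

Multiply the model equation by X_{t-k} and take expectations. With theta_0 = psi_0 = 1 and psi_j the MA(infinity) weights, this gives
  gamma(k) - sum_i phi_i gamma(k-i) = c_k,
  c_k = sigma^2 * sum_{j=k..q} theta_j psi_{j-k}   (c_k = 0 for k > q),
using gamma(-m) = gamma(m).
Pure AR (q = 0): c_0 = sigma^2 = 3, c_k = 0 for k >= 1.
Equations for k = 0 and k = 1 (AR order 1):
  gamma(0) = phi_1 gamma(1) + c_0
  gamma(1) = phi_1 gamma(0) + c_1
Substituting the second into the first: gamma(0) (1 - phi_1^2) = c_0 + phi_1 c_1, so
  gamma(0) = c_0 / (1 - phi_1^2) = 3 / (1 - (-0.364)^2) = 3 / 0.867504 = 3.458197.
  gamma(1) = phi_1 gamma(0) = (-0.364)(3.458197) = -1.258784.
Therefore gamma(1) = -1.2588 (to 4 decimal places).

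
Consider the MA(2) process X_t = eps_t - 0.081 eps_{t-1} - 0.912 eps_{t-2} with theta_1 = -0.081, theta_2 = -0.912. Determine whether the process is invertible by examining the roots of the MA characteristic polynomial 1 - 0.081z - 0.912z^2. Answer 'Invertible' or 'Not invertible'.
\text{Invertible}

The MA(q) characteristic polynomial is P(z) = 1 - 0.081z - 0.912z^2.
Invertibility requires all roots to lie outside the unit circle, i.e. |z| > 1 for every root.
Set 1 + (-0.081) z + (-0.912) z^2 = 0, i.e. a z^2 + b z + c = 0 with a = -0.912, b = -0.081, c = 1.
Discriminant D = b^2 - 4ac = (-0.081)^2 - 4*(-0.912)*1 = 0.006561 - (-3.648) = 3.654561.
D >= 0, so the roots are real: z = (-b +/- sqrt(D)) / (2a) = (0.081 +/- 1.911691) / (-1.824).
  z_1 = (0.081 + 1.911691) / (-1.824) = -1.0925,   |z_1| = 1.0925.
  z_2 = (0.081 - 1.911691) / (-1.824) = 1.0037,   |z_2| = 1.0037.
Moduli of all roots: 1.0925, 1.0037.
All moduli strictly greater than 1? Yes.
Verdict: Invertible.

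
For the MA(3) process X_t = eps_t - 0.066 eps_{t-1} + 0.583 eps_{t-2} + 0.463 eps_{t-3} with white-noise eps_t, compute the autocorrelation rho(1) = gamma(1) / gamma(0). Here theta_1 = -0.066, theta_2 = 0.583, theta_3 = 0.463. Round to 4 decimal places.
\rho(1) = 0.1062

For an MA(q) process with theta_0 = 1, the autocovariance is
  gamma(k) = sigma^2 * sum_{i=0..q-k} theta_i * theta_{i+k},
and rho(k) = gamma(k) / gamma(0). Sigma^2 cancels.
  numerator   = (1)*(-0.066) + (-0.066)*(0.583) + (0.583)*(0.463) = 0.165451.
  denominator = (1)^2 + (-0.066)^2 + (0.583)^2 + (0.463)^2 = 1.558614.
  rho(1) = 0.165451 / 1.558614 = 0.1062.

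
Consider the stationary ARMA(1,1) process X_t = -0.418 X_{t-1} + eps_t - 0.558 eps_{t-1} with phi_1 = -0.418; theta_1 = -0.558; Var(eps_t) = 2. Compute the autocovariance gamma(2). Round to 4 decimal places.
\gamma(2) = 1.2193

Multiply the model equation by X_{t-k} and take expectations. With theta_0 = psi_0 = 1 and psi_j the MA(infinity) weights, this gives
  gamma(k) - sum_i phi_i gamma(k-i) = c_k,
  c_k = sigma^2 * sum_{j=k..q} theta_j psi_{j-k}   (c_k = 0 for k > q),
using gamma(-m) = gamma(m).
psi-weights needed (psi_j = theta_j + sum_i phi_i psi_{j-i}):
  psi_1 = theta_1 + phi_1 = -0.558 + (-0.418) = -0.976
Right-hand sides:
  c_0 = sigma^2 (1 + theta_1 psi_1) = 2 * (1 + (-0.558)(-0.976)) = 2 * 1.544608 = 3.089216
  c_1 = sigma^2 theta_1 = 2 * (-0.558) = -1.116
  c_2 = 0
Equations for k = 0 and k = 1 (AR order 1):
  gamma(0) = phi_1 gamma(1) + c_0
  gamma(1) = phi_1 gamma(0) + c_1
Substituting the second into the first: gamma(0) (1 - phi_1^2) = c_0 + phi_1 c_1, so
  gamma(0) = (c_0 + phi_1 c_1) / (1 - phi_1^2) = (3.089216 + (-0.418)(-1.116)) / (1 - (-0.418)^2) = 3.555704 / 0.825276 = 4.308503.
  gamma(1) = phi_1 gamma(0) + c_1 = (-0.418)(4.308503) + (-1.116) = -2.916954.
For k = 2 (> q): gamma(2) = phi_1 gamma(1) = (-0.418)(-2.916954) = 1.219287.
Therefore gamma(2) = 1.2193 (to 4 decimal places).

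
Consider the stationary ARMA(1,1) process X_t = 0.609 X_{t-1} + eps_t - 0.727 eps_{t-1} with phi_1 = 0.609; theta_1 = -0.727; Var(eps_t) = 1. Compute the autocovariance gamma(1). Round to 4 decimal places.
\gamma(1) = -0.1045

Multiply the model equation by X_{t-k} and take expectations. With theta_0 = psi_0 = 1 and psi_j the MA(infinity) weights, this gives
  gamma(k) - sum_i phi_i gamma(k-i) = c_k,
  c_k = sigma^2 * sum_{j=k..q} theta_j psi_{j-k}   (c_k = 0 for k > q),
using gamma(-m) = gamma(m).
psi-weights needed (psi_j = theta_j + sum_i phi_i psi_{j-i}):
  psi_1 = theta_1 + phi_1 = -0.727 + (0.609) = -0.118
Right-hand sides:
  c_0 = sigma^2 (1 + theta_1 psi_1) = 1 * (1 + (-0.727)(-0.118)) = 1 * 1.085786 = 1.085786
  c_1 = sigma^2 theta_1 = 1 * (-0.727) = -0.727
  c_2 = 0
Equations for k = 0 and k = 1 (AR order 1):
  gamma(0) = phi_1 gamma(1) + c_0
  gamma(1) = phi_1 gamma(0) + c_1
Substituting the second into the first: gamma(0) (1 - phi_1^2) = c_0 + phi_1 c_1, so
  gamma(0) = (c_0 + phi_1 c_1) / (1 - phi_1^2) = (1.085786 + (0.609)(-0.727)) / (1 - (0.609)^2) = 0.643043 / 0.629119 = 1.022133.
  gamma(1) = phi_1 gamma(0) + c_1 = (0.609)(1.022133) + (-0.727) = -0.104521.
Therefore gamma(1) = -0.1045 (to 4 decimal places).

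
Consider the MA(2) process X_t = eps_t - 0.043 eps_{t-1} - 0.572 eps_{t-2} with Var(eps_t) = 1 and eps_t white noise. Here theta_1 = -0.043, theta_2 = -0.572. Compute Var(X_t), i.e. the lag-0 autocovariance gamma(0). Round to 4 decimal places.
\gamma(0) = 1.3290

For an MA(q) process X_t = eps_t + sum_i theta_i eps_{t-i} with
Var(eps_t) = sigma^2, the variance is
  gamma(0) = sigma^2 * (1 + sum_i theta_i^2).
  sum_i theta_i^2 = (-0.043)^2 + (-0.572)^2 = 0.001849 + 0.327184 = 0.329033.
  gamma(0) = 1 * (1 + 0.329033) = 1 * 1.329033 = 1.329033, which rounds to 1.3290.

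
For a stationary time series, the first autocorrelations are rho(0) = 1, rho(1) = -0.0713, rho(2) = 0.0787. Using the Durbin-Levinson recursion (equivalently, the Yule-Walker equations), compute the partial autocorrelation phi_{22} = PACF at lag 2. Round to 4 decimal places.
\phi_{22} = 0.0740

The PACF at lag k is phi_{kk}, the last component of the solution
to the Yule-Walker system G_k phi = r_k where
  (G_k)_{ij} = rho(|i - j|), (r_k)_i = rho(i), i,j = 1..k.
Equivalently, Durbin-Levinson gives phi_{kk} iteratively:
  phi_{11} = rho(1)
  phi_{kk} = [rho(k) - sum_{j=1..k-1} phi_{k-1,j} rho(k-j)]
            / [1 - sum_{j=1..k-1} phi_{k-1,j} rho(j)],
  phi_{k,j} = phi_{k-1,j} - phi_{kk} phi_{k-1,k-j},  j = 1..k-1.
Step k = 1:
  phi_11 = rho(1) = -0.0713.
Step k = 2:
  phi_22 = [rho(2) - phi_11 rho(1)] / [1 - phi_11 rho(1)] = [0.0787 - (-0.0713)(-0.0713)] / [1 - (-0.0713)(-0.0713)]
         = 0.07361631 / 0.99491631 = 0.074.
Therefore phi_{22} = 0.0740.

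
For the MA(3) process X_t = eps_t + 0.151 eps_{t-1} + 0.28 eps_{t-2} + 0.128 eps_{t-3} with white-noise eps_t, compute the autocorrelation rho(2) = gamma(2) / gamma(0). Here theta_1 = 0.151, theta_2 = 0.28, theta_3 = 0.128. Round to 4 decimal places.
\rho(2) = 0.2678

For an MA(q) process with theta_0 = 1, the autocovariance is
  gamma(k) = sigma^2 * sum_{i=0..q-k} theta_i * theta_{i+k},
and rho(k) = gamma(k) / gamma(0). Sigma^2 cancels.
  numerator   = (1)*(0.28) + (0.151)*(0.128) = 0.299328.
  denominator = (1)^2 + (0.151)^2 + (0.28)^2 + (0.128)^2 = 1.117585.
  rho(2) = 0.299328 / 1.117585 = 0.2678.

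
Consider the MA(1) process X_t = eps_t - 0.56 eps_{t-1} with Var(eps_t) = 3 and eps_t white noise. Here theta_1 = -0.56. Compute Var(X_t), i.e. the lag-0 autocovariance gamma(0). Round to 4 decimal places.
\gamma(0) = 3.9408

For an MA(q) process X_t = eps_t + sum_i theta_i eps_{t-i} with
Var(eps_t) = sigma^2, the variance is
  gamma(0) = sigma^2 * (1 + sum_i theta_i^2).
  sum_i theta_i^2 = (-0.56)^2 = 0.3136.
  gamma(0) = 3 * (1 + 0.3136) = 3 * 1.3136 = 3.9408.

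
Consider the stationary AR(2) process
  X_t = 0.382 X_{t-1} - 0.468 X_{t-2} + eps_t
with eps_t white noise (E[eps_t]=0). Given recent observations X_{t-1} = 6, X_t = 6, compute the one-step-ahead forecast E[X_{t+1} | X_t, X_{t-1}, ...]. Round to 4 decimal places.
E[X_{t+1} \mid \mathcal F_t] = -0.5160

For an AR(p) model X_t = c + sum_i phi_i X_{t-i} + eps_t, the
one-step-ahead conditional mean is
  E[X_{t+1} | X_t, ...] = c + sum_i phi_i X_{t+1-i}.
Substitute known values:
  E[X_{t+1} | ...] = (0.382) * (6) + (-0.468) * (6)
                   = -0.5160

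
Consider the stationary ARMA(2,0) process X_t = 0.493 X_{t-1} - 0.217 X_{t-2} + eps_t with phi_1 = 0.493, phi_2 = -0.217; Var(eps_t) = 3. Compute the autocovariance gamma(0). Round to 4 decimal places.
\gamma(0) = 3.7663

Multiply the model equation by X_{t-k} and take expectations. With theta_0 = psi_0 = 1 and psi_j the MA(infinity) weights, this gives
  gamma(k) - sum_i phi_i gamma(k-i) = c_k,
  c_k = sigma^2 * sum_{j=k..q} theta_j psi_{j-k}   (c_k = 0 for k > q),
using gamma(-m) = gamma(m).
Pure AR (q = 0): c_0 = sigma^2 = 3, c_k = 0 for k >= 1.
Equations for k = 0, 1, 2 (AR order 2, c_2 = 0):
  (E0) gamma(0) = phi_1 gamma(1) + phi_2 gamma(2) + c_0
  (E1) gamma(1) = phi_1 gamma(0) + phi_2 gamma(1) + c_1
  (E2) gamma(2) = phi_1 gamma(1) + phi_2 gamma(0)
From (E1): gamma(1) = A gamma(0) + B with
  A = phi_1 / (1 - phi_2) = 0.493 / 1.217 = 0.405094,   B = c_1 / (1 - phi_2) = 0 / 1.217 = 0.
Insert (E2) into (E0): gamma(0) (1 - phi_2^2) = phi_1 (1 + phi_2) gamma(1) + c_0.
  phi_1 (1 + phi_2) = (0.493)(0.783) = 0.386019,   1 - phi_2^2 = 0.952911.
Replace gamma(1) by A gamma(0) + B and collect gamma(0):
  gamma(0) [0.952911 - (0.386019)(0.405094)] = c_0 = 3
  gamma(0) * 0.796537 = 3
  gamma(0) = 3 / 0.796537 = 3.766304.
Therefore gamma(0) = 3.7663 (to 4 decimal places).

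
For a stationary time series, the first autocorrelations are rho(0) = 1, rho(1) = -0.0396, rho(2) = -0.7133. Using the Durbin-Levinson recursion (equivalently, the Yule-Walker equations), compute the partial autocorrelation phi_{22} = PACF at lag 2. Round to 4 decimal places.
\phi_{22} = -0.7160

The PACF at lag k is phi_{kk}, the last component of the solution
to the Yule-Walker system G_k phi = r_k where
  (G_k)_{ij} = rho(|i - j|), (r_k)_i = rho(i), i,j = 1..k.
Equivalently, Durbin-Levinson gives phi_{kk} iteratively:
  phi_{11} = rho(1)
  phi_{kk} = [rho(k) - sum_{j=1..k-1} phi_{k-1,j} rho(k-j)]
            / [1 - sum_{j=1..k-1} phi_{k-1,j} rho(j)],
  phi_{k,j} = phi_{k-1,j} - phi_{kk} phi_{k-1,k-j},  j = 1..k-1.
Step k = 1:
  phi_11 = rho(1) = -0.0396.
Step k = 2:
  phi_22 = [rho(2) - phi_11 rho(1)] / [1 - phi_11 rho(1)] = [-0.7133 - (-0.0396)(-0.0396)] / [1 - (-0.0396)(-0.0396)]
         = -0.71486816 / 0.99843184 = -0.716.
Therefore phi_{22} = -0.7160.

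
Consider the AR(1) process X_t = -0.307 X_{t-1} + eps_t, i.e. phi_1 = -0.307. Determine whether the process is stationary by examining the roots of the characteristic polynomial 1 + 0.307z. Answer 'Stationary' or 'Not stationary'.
\text{Stationary}

The AR(p) characteristic polynomial is P(z) = 1 + 0.307z.
Stationarity requires all roots to lie outside the unit circle, i.e. |z| > 1 for every root.
This is linear in z: 1 + (0.307) z = 0  =>  z = -1/(0.307) = -3.257329,  |z| = 3.257329.
Moduli of all roots: 3.2573.
All moduli strictly greater than 1? Yes.
Verdict: Stationary.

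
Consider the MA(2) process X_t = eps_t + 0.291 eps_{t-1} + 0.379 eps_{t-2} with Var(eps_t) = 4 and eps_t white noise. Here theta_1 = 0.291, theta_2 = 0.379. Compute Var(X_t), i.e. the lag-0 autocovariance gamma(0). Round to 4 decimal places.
\gamma(0) = 4.9133

For an MA(q) process X_t = eps_t + sum_i theta_i eps_{t-i} with
Var(eps_t) = sigma^2, the variance is
  gamma(0) = sigma^2 * (1 + sum_i theta_i^2).
  sum_i theta_i^2 = (0.291)^2 + (0.379)^2 = 0.084681 + 0.143641 = 0.228322.
  gamma(0) = 4 * (1 + 0.228322) = 4 * 1.228322 = 4.913288, which rounds to 4.9133.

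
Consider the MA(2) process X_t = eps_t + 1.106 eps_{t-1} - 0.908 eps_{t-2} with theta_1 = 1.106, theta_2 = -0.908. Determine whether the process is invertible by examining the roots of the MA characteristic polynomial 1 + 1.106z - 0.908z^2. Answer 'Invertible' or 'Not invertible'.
\text{Not invertible}

The MA(q) characteristic polynomial is P(z) = 1 + 1.106z - 0.908z^2.
Invertibility requires all roots to lie outside the unit circle, i.e. |z| > 1 for every root.
Set 1 + (1.106) z + (-0.908) z^2 = 0, i.e. a z^2 + b z + c = 0 with a = -0.908, b = 1.106, c = 1.
Discriminant D = b^2 - 4ac = (1.106)^2 - 4*(-0.908)*1 = 1.223236 - (-3.632) = 4.855236.
D >= 0, so the roots are real: z = (-b +/- sqrt(D)) / (2a) = (-1.106 +/- 2.20346) / (-1.816).
  z_1 = (-1.106 + 2.20346) / (-1.816) = -0.6043,   |z_1| = 0.6043.
  z_2 = (-1.106 - 2.20346) / (-1.816) = 1.8224,   |z_2| = 1.8224.
Moduli of all roots: 0.6043, 1.8224.
All moduli strictly greater than 1? No.
Verdict: Not invertible.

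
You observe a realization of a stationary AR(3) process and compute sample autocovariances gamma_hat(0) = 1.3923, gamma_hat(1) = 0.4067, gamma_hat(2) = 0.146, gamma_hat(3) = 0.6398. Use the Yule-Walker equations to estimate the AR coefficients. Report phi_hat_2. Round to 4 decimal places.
\hat\phi_{2} = -0.1110

The Yule-Walker equations for an AR(p) process read, in matrix form,
  Gamma_p phi = r_p,   with   (Gamma_p)_{ij} = gamma(|i - j|),
                       (r_p)_i = gamma(i),   i,j = 1..p.
Substitute the sample gammas (Toeplitz matrix and right-hand side of size 3):
  Gamma_p = [[1.3923, 0.4067, 0.146], [0.4067, 1.3923, 0.4067], [0.146, 0.4067, 1.3923]]
  r_p     = [0.4067, 0.146, 0.6398]
Written out (R1..R3):
  (R1) 1.3923 phi_1 + 0.4067 phi_2 + 0.146 phi_3 = 0.4067
  (R2) 0.4067 phi_1 + 1.3923 phi_2 + 0.4067 phi_3 = 0.146
  (R3) 0.146 phi_1 + 0.4067 phi_2 + 1.3923 phi_3 = 0.6398
Gaussian elimination:
  R2 <- R2 - (0.4067/1.3923) R1 = R2 - (0.292107) R1:  1.2735 phi_2 + 0.364052 phi_3 = 0.0272
  R3 <- R3 - (0.146/1.3923) R1 = R3 - (0.104862) R1:  0.364052 phi_2 + 1.37699 phi_3 = 0.597152
  R3 <- R3 - (0.364052/1.2735) R2 = R3 - (0.285868) R2:  1.272919 phi_3 = 0.589377
Back-substitution:
  phi_hat_3 = 0.589377 / 1.272919 = 0.463012
  phi_hat_2 = (0.0272 - (0.364052)(0.463012)) / 1.2735 = -0.111001
  phi_hat_1 = (0.4067 - (0.4067)(-0.111001) - (0.146)(0.463012)) / 1.3923 = 0.275978
So phi_hat = [0.2760, -0.1110, 0.4630].
Therefore phi_hat_2 = -0.1110.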